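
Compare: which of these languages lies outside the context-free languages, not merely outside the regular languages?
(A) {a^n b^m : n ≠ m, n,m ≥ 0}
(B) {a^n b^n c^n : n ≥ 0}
(B) {a^n b^n c^n : n ≥ 0}

(B) {a^n b^n c^n : n ≥ 0} requires the CFL pumping lemma.

- {a^n b^m : n ≠ m, n,m ≥ 0} is context-free (but not regular)
  • Can be shown non-regular with the regular pumping lemma
  • After pumping a's, we can make n = m

- {a^n b^n c^n : n ≥ 0} is NOT context-free
  • Requires the CFL pumping lemma to prove
  • Cannot maintain three equal counts simultaneously

The CFL pumping lemma is "stronger" in that it can prove non-membership
in the larger class of context-free languages.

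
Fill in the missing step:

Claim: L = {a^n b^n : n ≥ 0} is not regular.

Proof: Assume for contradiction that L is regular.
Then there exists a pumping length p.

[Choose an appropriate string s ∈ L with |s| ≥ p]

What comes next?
s = a^p b^p

This string is in L (has equal a's and b's) and has length 2p ≥ p.
Any decomposition xyz with |xy| ≤ p means y consists only of a's,
so pumping will unbalance the counts.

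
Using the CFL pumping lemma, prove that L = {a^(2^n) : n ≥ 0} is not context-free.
Assume for contradiction that L is context-free, and let p ≥ 1 be the pumping length given by the pumping lemma for CFLs.
Choose s = a^(2^p). Then s ∈ L and |s| = 2^p ≥ p.
By the CFL pumping lemma, s = uvxyz for some u, v, x, y, z with |vxy| ≤ p, |vy| ≥ 1, and uv^i xy^i z ∈ L for every i ≥ 0.
All symbols are a's, so only lengths matter: let k = |vy|, with 1 ≤ k ≤ |vxy| ≤ p < 2^p.

Take i = 2: |uv²xy²z| = 2^p + k, and 2^p < 2^p + k < 2^p + 2^p = 2^(p+1).
So the length lies strictly between consecutive powers of two and is not a power of 2; uv²xy²z ∉ L.

This contradicts the CFL pumping lemma, which requires uv^i xy^i z ∈ L for all i ≥ 0.
Hence L = {a^(2^n) : n ≥ 0} is not context-free. ∎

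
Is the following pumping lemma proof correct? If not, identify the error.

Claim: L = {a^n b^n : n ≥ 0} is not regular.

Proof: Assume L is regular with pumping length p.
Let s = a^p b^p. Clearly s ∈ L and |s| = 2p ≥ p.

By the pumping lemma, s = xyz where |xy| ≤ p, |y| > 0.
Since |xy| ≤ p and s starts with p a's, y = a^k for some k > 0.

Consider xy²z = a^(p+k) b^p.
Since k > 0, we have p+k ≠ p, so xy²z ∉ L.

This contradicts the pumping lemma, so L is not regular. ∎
The proof is correct.

This proof is valid because:
1. The string s = a^p b^p is correctly in L
2. The decomposition analysis is correct: y must consist only of a's
3. The contradiction is valid: pumping increases a's but not b's
4. The conclusion follows logically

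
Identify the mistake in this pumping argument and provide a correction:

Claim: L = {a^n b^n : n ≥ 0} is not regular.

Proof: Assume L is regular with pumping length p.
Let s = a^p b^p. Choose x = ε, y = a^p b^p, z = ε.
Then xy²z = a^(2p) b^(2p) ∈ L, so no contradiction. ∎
Error: The decomposition violates |xy| ≤ p. With y = a^p b^p, |xy| = |y| = 2p > p. (The proof also miscomputes xy²z, which would be a^p b^p a^p b^p rather than a^(2p) b^(2p), and it wrongly treats one harmless decomposition as settling the matter — the prover does not get to choose the decomposition.)

Correction: The pumping lemma requires |xy| ≤ p, and the argument must handle every decomposition satisfying |xy| ≤ p, |y| ≥ 1. Since s starts with p a's, any such y consists only of a's, say y = a^k with k ≥ 1. Then xy²z = a^(p+k) b^p has unequal numbers of a's and b's, so xy²z ∉ L — the required contradiction.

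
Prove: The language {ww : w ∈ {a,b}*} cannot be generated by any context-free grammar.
Assume for contradiction that L is context-free, and let p ≥ 1 be the pumping length given by the pumping lemma for CFLs.
Choose s = a^p b^p a^p b^p. Then s ∈ L (take w = a^p b^p) and |s| = 4p ≥ p.
By the CFL pumping lemma, s = uvxyz for some u, v, x, y, z with |vxy| ≤ p, |vy| ≥ 1, and uv^i xy^i z ∈ L for every i ≥ 0.

Write s as four blocks A₁ B₁ A₂ B₂ with A₁ = A₂ = a^p and B₁ = B₂ = b^p. Since |vxy| ≤ p, the window vxy lies inside at most two adjacent blocks. Take i = 0 and let t = uxz, so |t| = 4p − |vy| with 1 ≤ |vy| ≤ p. If |t| is odd, t ∉ L immediately, so assume |vy| is even (hence |vy| ≥ 2) and |t|/2 = 2p − |vy|/2, which satisfies p ≤ |t|/2 ≤ 2p − 1.

Case 1 (vxy inside A₁B₁): t = a^(p−j) b^(p−l) a^p b^p with j + l = |vy|. The second half of t has length < 2p, so it is a suffix of the trailing a^p b^p and ends in b; the first half is a^(p−j) b^(p−l) a^((j+l)/2), which ends in a because (j+l)/2 ≥ 1. The halves differ, so t ∉ L.

Case 2 (vxy inside B₁A₂, straddling the middle): t = a^p b^(p−j) a^(p−l) b^p with j + l = |vy|. If t = ww, then w is a prefix of t of length ≥ p, so w begins with a^p; and w is a suffix of t of length ≥ p, so w ends with b^p. That forces |w| ≥ 2p, contradicting |w| = |t|/2 ≤ 2p − 1. So t ∉ L.

Case 3 (vxy inside A₂B₂): t = a^p b^p a^(p−j) b^(p−l) with j + l = |vy|. The first half of t is a prefix of a^p b^p, so it begins with a; the second half is b^((j+l)/2) a^(p−j) b^(p−l), which begins with b. The halves differ, so t ∉ L.

In every case uv⁰xy⁰z = uxz ∉ L.

This contradicts the CFL pumping lemma, which requires uv^i xy^i z ∈ L for all i ≥ 0.
Hence L = {ww : w ∈ {a,b}*} is not context-free. ∎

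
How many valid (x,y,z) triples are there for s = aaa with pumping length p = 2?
3

For s = 'aaa' with pumping length p = 2:

Constraints: |xy| ≤ 2, |y| > 0

Valid decompositions (|xy| ≤ p, |y| ≥ 1):
  • x='', y='a', z='aa'
  • x='a', y='a', z='a'
  • x='', y='aa', z='a'

Total count: 3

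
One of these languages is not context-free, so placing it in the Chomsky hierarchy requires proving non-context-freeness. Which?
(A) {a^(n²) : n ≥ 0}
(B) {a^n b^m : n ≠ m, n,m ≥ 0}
(A) {a^(n²) : n ≥ 0}

(A) {a^(n²) : n ≥ 0} requires the CFL pumping lemma.

- {a^n b^m : n ≠ m, n,m ≥ 0} is context-free (but not regular)
  • Can be shown non-regular with the regular pumping lemma
  • After pumping a's, we can make n = m

- {a^(n²) : n ≥ 0} is NOT context-free
  • Requires the CFL pumping lemma to prove
  • Gaps between squares grow unboundedly

The CFL pumping lemma is "stronger" in that it can prove non-membership
in the larger class of context-free languages.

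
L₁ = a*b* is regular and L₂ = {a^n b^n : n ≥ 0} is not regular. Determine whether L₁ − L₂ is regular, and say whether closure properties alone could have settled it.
No — L₁ − L₂ is not regular.

a*b* − {a^n b^n} = {a^n b^m : n ≠ m}. If this were regular, then its complement intersected with a*b*, namely {a^n b^n : n ≥ 0}, would be regular too (closure under complement and intersection) — contradiction. So L₁ − L₂ is not regular.

Note that the bare facts "L₁ regular, L₂ non-regular" do not settle the question by themselves: the closure of regular languages under ∪, ∩, complement and difference applies only when BOTH operands are regular. With a non-regular operand the result can come out regular or non-regular depending on the specific languages, so one has to work out L₁ − L₂ for this particular pair, as above.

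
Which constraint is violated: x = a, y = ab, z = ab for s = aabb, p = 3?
Violated: xyz = s

The decomposition x = a, y = ab, z = ab for s = aabb with p = 3
violates the constraint: xyz = s

xyz = 'a' + 'ab' + 'ab' = 'aabab' ≠ 'aabb' = s. The decomposition doesn't reconstruct s.

Pumping lemma constraints:
1. xyz = s (decomposition is valid)
2. |xy| ≤ p
3. |y| > 0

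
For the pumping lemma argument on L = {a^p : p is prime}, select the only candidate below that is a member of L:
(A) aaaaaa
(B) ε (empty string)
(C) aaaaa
(C) aaaaa

The pumping lemma is applied to a string s that lies in L, so first check membership of each option:
- (A) aaaaaa has length 6 = 2 × 3, which is not prime, so it is not in L ✗
- (B) ε has length 0, which is not prime, so it is not in L ✗
- (C) aaaaa has length 5, which is prime, so it is in L ✓

Only (C) aaaaa is in L, so it is the only candidate that could play the role of s.
(In a complete proof one picks s in terms of the pumping length p so that |s| ≥ p is guaranteed; a fixed string like aaaaa illustrates the shape of such an s.)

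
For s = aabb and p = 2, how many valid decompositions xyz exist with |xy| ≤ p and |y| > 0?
3

For s = 'aabb' with pumping length p = 2:

Constraints: |xy| ≤ 2, |y| > 0

Valid decompositions (|xy| ≤ p, |y| ≥ 1):
  • x='', y='a', z='abb'
  • x='a', y='a', z='bb'
  • x='', y='aa', z='bb'

Total count: 3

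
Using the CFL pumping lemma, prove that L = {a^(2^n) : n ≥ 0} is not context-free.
Assume for contradiction that L is context-free, and let p ≥ 1 be the pumping length given by the pumping lemma for CFLs.
Choose s = a^(2^p). Then s ∈ L and |s| = 2^p ≥ p.
By the CFL pumping lemma, s = uvxyz for some u, v, x, y, z with |vxy| ≤ p, |vy| ≥ 1, and uv^i xy^i z ∈ L for every i ≥ 0.
All symbols are a's, so only lengths matter: let k = |vy|, with 1 ≤ k ≤ |vxy| ≤ p < 2^p.

Take i = 2: |uv²xy²z| = 2^p + k, and 2^p < 2^p + k < 2^p + 2^p = 2^(p+1).
So the length lies strictly between consecutive powers of two and is not a power of 2; uv²xy²z ∉ L.

This contradicts the CFL pumping lemma, which requires uv^i xy^i z ∈ L for all i ≥ 0.
Hence L = {a^(2^n) : n ≥ 0} is not context-free. ∎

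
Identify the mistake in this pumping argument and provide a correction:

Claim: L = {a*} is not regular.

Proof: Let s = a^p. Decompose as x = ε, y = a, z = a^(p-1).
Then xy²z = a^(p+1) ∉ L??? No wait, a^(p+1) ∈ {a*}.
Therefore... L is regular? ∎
Error: The proof attempts to show a*  is not regular, but a* IS regular!

Correction: a* is a regular language (recognized by a simple DFA with one accepting state and self-loop on 'a'). The pumping lemma can only prove non-regularity, not regularity. For regular languages, pumping always works.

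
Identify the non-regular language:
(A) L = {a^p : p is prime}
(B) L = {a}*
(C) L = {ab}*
(A) {a^p : p is prime}

(A) L = {a^p : p is prime} is NOT regular.

The pumping lemma can be used to prove this:
After pumping, the length becomes composite

The other languages are regular because they can be recognized by finite automata.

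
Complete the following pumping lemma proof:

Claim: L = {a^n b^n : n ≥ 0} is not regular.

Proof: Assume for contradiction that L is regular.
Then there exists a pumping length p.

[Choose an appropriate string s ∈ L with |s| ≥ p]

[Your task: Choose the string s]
s = a^p b^p

This string is in L (has equal a's and b's) and has length 2p ≥ p.
Any decomposition xyz with |xy| ≤ p means y consists only of a's,
so pumping will unbalance the counts.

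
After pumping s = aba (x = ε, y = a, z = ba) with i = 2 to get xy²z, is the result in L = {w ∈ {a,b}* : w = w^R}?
No

xy²z = ε · aa · ba = aaba.
aaba reversed is abaa ≠ aaba, so it is not a palindrome and is not in L.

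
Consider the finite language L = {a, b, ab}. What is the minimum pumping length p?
p = 3

For a finite language L, the pumping lemma holds vacuously if p > max|s| for s ∈ L.

The longest string in L = {a, b, ab} has length 2.
If p = 3, then no string s ∈ L has |s| ≥ p, so the condition is vacuously true.

The minimum pumping length is p = 3.

Why no smaller p works: for any p ≤ 2, the longest string s ∈ L has |s| = 2 ≥ p, so it would
have to be pumpable; but pumping up (i = 2, 3, ...) produces ever longer strings, which cannot all lie in the
finite language L. So the pumping property fails for every p ≤ 2.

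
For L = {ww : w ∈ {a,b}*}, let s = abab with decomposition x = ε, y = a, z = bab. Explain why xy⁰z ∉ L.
xy⁰z = bab ∉ L

Pumping with i = 0 replaces y = a by y⁰ = ε:
- Original: s = xyz = abab; abab splits into halves ab · ab, which are equal, so it is in L (w = ab)
- Pumped: xy⁰z = ε · ε · bab = bab
- bab has odd length 3, so it cannot be written as ww and is not in L

The pumping lemma would require xy⁰z ∈ L, so this decomposition yields a contradiction.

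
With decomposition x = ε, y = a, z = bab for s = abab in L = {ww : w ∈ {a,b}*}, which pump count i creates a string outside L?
i = 2

xy²z = ε · aa · bab = aabab; aabab has odd length 5, so it cannot be written as ww and is not in L.
(Other choices also work, e.g. i = 0, 3; only i = 1 is guaranteed to stay in L since xy¹z = s.)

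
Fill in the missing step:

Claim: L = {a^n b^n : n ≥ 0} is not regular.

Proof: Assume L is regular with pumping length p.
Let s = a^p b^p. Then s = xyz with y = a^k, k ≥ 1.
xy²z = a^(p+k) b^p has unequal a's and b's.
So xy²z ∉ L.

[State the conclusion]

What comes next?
This contradicts the pumping lemma for regular languages,
which guarantees xy^i z ∈ L for all i ≥ 0.

Since our assumption that L is regular leads to a contradiction,
we conclude that L = {a^n b^n : n ≥ 0} is NOT regular. ∎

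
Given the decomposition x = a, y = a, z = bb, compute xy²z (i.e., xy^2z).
aaabb

Given x = 'a', y = 'a', z = 'bb' and i = 2:

xy^2z = x + y·y·...·y (2 times) + z
       = 'a' + 'a'^2 + 'bb'
       = 'a' + 'aa' + 'bb'
       = 'aaabb'

The pumped string is 'aaabb' with length 5.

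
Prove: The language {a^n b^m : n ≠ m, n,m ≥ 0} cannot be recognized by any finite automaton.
Assume for contradiction that L is regular, and let p ≥ 1 be the pumping length given by the pumping lemma.
Choose s = a^p b^(p + p!). Then s ∈ L because p ≠ p + p! (as p! ≥ 1), and |s| ≥ p.
By the pumping lemma, s = xyz for some x, y, z with |xy| ≤ p, |y| ≥ 1, and xy^i z ∈ L for every i ≥ 0.
Since |xy| ≤ p and the first p symbols of s are all a's, y = a^k for some k with 1 ≤ k ≤ p.
For every i ≥ 0, xy^i z = a^(p + (i − 1)k) b^(p + p!).

Because 1 ≤ k ≤ p, k divides p!. Let t = p!/k (a positive integer) and take i = t + 1.
Then the number of a's is p + tk = p + p!, which equals the number of b's.
So xy^(t+1) z = a^(p + p!) b^(p + p!) has equally many a's and b's and is NOT in L.

This contradicts the pumping lemma, which requires xy^i z ∈ L for all i ≥ 0.
Hence L = {a^n b^m : n ≠ m, n,m ≥ 0} is not regular. ∎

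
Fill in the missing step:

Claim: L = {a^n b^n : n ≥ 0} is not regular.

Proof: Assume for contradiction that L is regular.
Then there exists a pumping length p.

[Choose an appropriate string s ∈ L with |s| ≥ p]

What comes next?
s = a^p b^p

This string is in L (has equal a's and b's) and has length 2p ≥ p.
Any decomposition xyz with |xy| ≤ p means y consists only of a's,
so pumping will unbalance the counts.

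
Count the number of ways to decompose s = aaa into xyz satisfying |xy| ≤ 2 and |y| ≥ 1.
3

For s = 'aaa' with pumping length p = 2:

Constraints: |xy| ≤ 2, |y| > 0

Valid decompositions (|xy| ≤ p, |y| ≥ 1):
  • x='', y='a', z='aa'
  • x='a', y='a', z='a'
  • x='', y='aa', z='a'

Total count: 3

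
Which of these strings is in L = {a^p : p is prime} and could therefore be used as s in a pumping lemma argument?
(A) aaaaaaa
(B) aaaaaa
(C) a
(A) aaaaaaa

The pumping lemma is applied to a string s that lies in L, so first check membership of each option:
- (A) aaaaaaa has length 7, which is prime, so it is in L ✓
- (B) aaaaaa has length 6 = 2 × 3, which is not prime, so it is not in L ✗
- (C) a has length 1, which is not prime, so it is not in L ✗

Only (A) aaaaaaa is in L, so it is the only candidate that could play the role of s.
(In a complete proof one picks s in terms of the pumping length p so that |s| ≥ p is guaranteed; a fixed string like aaaaaaa illustrates the shape of such an s.)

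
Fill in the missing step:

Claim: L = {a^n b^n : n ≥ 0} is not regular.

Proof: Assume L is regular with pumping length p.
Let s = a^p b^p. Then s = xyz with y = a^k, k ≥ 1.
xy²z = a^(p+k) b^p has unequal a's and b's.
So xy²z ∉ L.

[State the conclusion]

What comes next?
This contradicts the pumping lemma for regular languages,
which guarantees xy^i z ∈ L for all i ≥ 0.

Since our assumption that L is regular leads to a contradiction,
we conclude that L = {a^n b^n : n ≥ 0} is NOT regular. ∎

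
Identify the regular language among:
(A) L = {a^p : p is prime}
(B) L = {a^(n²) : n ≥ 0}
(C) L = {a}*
(C) {a}*

(C) L = {a}* is regular.

This can be recognized by a finite automaton (DFA/NFA).
Regular expressions like {a}* define regular languages.

The other choices are not regular:
- {a^(n²) : n ≥ 0}: After pumping, length is no longer a perfect square
- {a^p : p is prime}: After pumping, the length becomes composite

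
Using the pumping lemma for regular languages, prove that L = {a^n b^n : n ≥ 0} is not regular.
Assume for contradiction that L is regular, and let p ≥ 1 be the pumping length given by the pumping lemma.
Choose s = a^p b^p. Then s ∈ L and |s| = 2p ≥ p.
By the pumping lemma, s = xyz for some x, y, z with |xy| ≤ p, |y| ≥ 1, and xy^i z ∈ L for every i ≥ 0.
Since |xy| ≤ p and the first p symbols of s are all a's, we must have y = a^k for some k with 1 ≤ k ≤ p.

Take i = 3: xy³z = a^(p + 2k) b^p.
This string has p + 2k a's but p b's, and p + 2k > p because k ≥ 1. So xy³z ∉ L.

This contradicts the pumping lemma, which requires xy^i z ∈ L for all i ≥ 0.
Hence L = {a^n b^n : n ≥ 0} is not regular. ∎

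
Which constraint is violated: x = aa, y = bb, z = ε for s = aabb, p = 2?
Violated: |xy| ≤ p

The decomposition x = aa, y = bb, z = ε for s = aabb with p = 2
violates the constraint: |xy| ≤ p

|xy| = |aabb| = 4 > 2 = p. The decomposition puts too many characters in xy.

Pumping lemma constraints:
1. xyz = s (decomposition is valid)
2. |xy| ≤ p
3. |y| > 0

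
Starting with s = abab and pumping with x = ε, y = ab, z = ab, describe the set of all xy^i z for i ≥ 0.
{xy^i z : i ≥ 0} = {(ab)^(i+1) : i ≥ 0} = {ab, abab, ababab, ...}

With x = ε, y = ab, z = ab: Pumping 'ab' gives strings of alternating a's and b's.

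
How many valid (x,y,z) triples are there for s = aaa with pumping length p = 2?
3

For s = 'aaa' with pumping length p = 2:

Constraints: |xy| ≤ 2, |y| > 0

Valid decompositions (|xy| ≤ p, |y| ≥ 1):
  • x='', y='a', z='aa'
  • x='a', y='a', z='a'
  • x='', y='aa', z='a'

Total count: 3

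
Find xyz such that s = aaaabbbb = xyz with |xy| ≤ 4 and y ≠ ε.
x = 'aa', y = 'a', z = 'abbbb'

For s = aaaabbbb and p = 4, one valid decomposition is:
- x = 'aa' (length 2)
- y = 'a' (length 1)
- z = 'abbbb' (length 5)

Verification:
- xyz = 'aa' + 'a' + 'abbbb' = aaaabbbb ✓
- |xy| = 3 ≤ 4 ✓
- |y| = 1 > 0 ✓

All pumping lemma constraints are satisfied.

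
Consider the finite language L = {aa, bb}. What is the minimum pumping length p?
p = 3

For a finite language L, the pumping lemma holds vacuously if p > max|s| for s ∈ L.

The longest string in L = {aa, bb} has length 2.
If p = 3, then no string s ∈ L has |s| ≥ p, so the condition is vacuously true.

The minimum pumping length is p = 3.

Why no smaller p works: for any p ≤ 2, the longest string s ∈ L has |s| = 2 ≥ p, so it would
have to be pumpable; but pumping up (i = 2, 3, ...) produces ever longer strings, which cannot all lie in the
finite language L. So the pumping property fails for every p ≤ 2.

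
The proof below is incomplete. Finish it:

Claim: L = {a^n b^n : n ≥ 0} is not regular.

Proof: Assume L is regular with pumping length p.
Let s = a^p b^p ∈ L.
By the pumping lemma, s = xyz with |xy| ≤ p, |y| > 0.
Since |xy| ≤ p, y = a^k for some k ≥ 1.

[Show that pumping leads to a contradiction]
Consider xy²z = a^(p+k) b^p.

Since k ≥ 1, we have p + k > p.
So xy²z has more a's than b's: (p+k) a's vs p b's.
This means xy²z ∉ L because a^n b^n requires equal counts.

This contradicts the pumping lemma which states xy²z ∈ L.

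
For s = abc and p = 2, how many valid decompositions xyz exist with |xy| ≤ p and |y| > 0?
3

For s = 'abc' with pumping length p = 2:

Constraints: |xy| ≤ 2, |y| > 0

Valid decompositions (|xy| ≤ p, |y| ≥ 1):
  • x='', y='a', z='bc'
  • x='a', y='b', z='c'
  • x='', y='ab', z='c'

Total count: 3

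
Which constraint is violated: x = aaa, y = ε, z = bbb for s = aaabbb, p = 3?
Violated: |y| > 0

The decomposition x = aaa, y = ε, z = bbb for s = aaabbb with p = 3
violates the constraint: |y| > 0

|y| = 0, but the pumping lemma requires |y| > 0 (y must be non-empty).

Pumping lemma constraints:
1. xyz = s (decomposition is valid)
2. |xy| ≤ p
3. |y| > 0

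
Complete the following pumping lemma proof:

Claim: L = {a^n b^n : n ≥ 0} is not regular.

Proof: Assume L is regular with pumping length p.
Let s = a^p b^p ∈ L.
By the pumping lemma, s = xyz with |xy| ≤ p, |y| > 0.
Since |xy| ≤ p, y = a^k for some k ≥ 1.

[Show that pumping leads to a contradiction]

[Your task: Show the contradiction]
Consider xy²z = a^(p+k) b^p.

Since k ≥ 1, we have p + k > p.
So xy²z has more a's than b's: (p+k) a's vs p b's.
This means xy²z ∉ L because a^n b^n requires equal counts.

This contradicts the pumping lemma which states xy²z ∈ L.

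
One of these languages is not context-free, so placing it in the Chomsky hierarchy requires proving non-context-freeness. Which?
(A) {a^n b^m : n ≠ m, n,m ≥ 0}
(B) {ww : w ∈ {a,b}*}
(B) {ww : w ∈ {a,b}*}

(B) {ww : w ∈ {a,b}*} requires the CFL pumping lemma.

- {a^n b^m : n ≠ m, n,m ≥ 0} is context-free (but not regular)
  • Can be shown non-regular with the regular pumping lemma
  • After pumping a's, we can make n = m

- {ww : w ∈ {a,b}*} is NOT context-free
  • Requires the CFL pumping lemma to prove
  • Even a PDA cannot compare two arbitrary halves symbol by symbol; CFL pumping on a^p b^p a^p b^p fails

The CFL pumping lemma is "stronger" in that it can prove non-membership
in the larger class of context-free languages.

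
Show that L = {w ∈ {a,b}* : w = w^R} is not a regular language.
Assume for contradiction that L is regular, and let p ≥ 1 be the pumping length given by the pumping lemma.
Choose s = a^p b a^p. Then s ∈ L (it reads the same in both directions) and |s| = 2p + 1 ≥ p.
By the pumping lemma, s = xyz for some x, y, z with |xy| ≤ p, |y| ≥ 1, and xy^i z ∈ L for every i ≥ 0.
Since |xy| ≤ p and the first p symbols of s are all a's, y = a^k for some k with 1 ≤ k ≤ p.

Take i = 0: xy⁰z = a^(p − k) b a^p.
Its reversal is a^p b a^(p − k). These differ because the block of a's before the unique b has length p − k in one and p in the other, and p − k ≠ p since k ≥ 1. So xy⁰z is not a palindrome, i.e. xy⁰z ∉ L.

This contradicts the pumping lemma, which requires xy^i z ∈ L for all i ≥ 0.
Hence L = {w ∈ {a,b}* : w = w^R} is not regular. ∎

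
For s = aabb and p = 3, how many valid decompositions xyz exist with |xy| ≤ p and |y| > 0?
6

For s = 'aabb' with pumping length p = 3:

Constraints: |xy| ≤ 3, |y| > 0

Valid decompositions (|xy| ≤ p, |y| ≥ 1):
  • x='', y='a', z='abb'
  • x='a', y='a', z='bb'
  • x='', y='aa', z='bb'
  • x='aa', y='b', z='b'
  • x='a', y='ab', z='b'
  • x='', y='aab', z='b'

Total count: 6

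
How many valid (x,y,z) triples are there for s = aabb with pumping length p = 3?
6

For s = 'aabb' with pumping length p = 3:

Constraints: |xy| ≤ 3, |y| > 0

Valid decompositions (|xy| ≤ p, |y| ≥ 1):
  • x='', y='a', z='abb'
  • x='a', y='a', z='bb'
  • x='', y='aa', z='bb'
  • x='aa', y='b', z='b'
  • x='a', y='ab', z='b'
  • x='', y='aab', z='b'

Total count: 6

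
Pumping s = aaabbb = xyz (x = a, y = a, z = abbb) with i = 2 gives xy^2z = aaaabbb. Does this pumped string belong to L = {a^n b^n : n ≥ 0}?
No

xy²z = a · aa · abbb = aaaabbb.
aaaabbb has 4 a's and 3 b's; 4 ≠ 3, so it is not in L.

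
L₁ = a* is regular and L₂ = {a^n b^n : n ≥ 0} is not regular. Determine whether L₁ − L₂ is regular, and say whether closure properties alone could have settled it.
Yes — L₁ − L₂ is regular.

The only string of a* that lies in {a^n b^n} is ε, so L₁ − L₂ = a* − {ε} = a⁺ = aa*, which is regular.

Note that the bare facts "L₁ regular, L₂ non-regular" do not settle the question by themselves: the closure of regular languages under ∪, ∩, complement and difference applies only when BOTH operands are regular. With a non-regular operand the result can come out regular or non-regular depending on the specific languages, so one has to work out L₁ − L₂ for this particular pair, as above.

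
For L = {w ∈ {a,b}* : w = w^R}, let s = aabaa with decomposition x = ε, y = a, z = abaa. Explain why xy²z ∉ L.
xy²z = aaabaa ∉ L

Pumping with i = 2 replaces y = a by y² = aa:
- Original: s = xyz = aabaa; aabaa reversed is aabaa, the same string, so it is a palindrome and is in L
- Pumped: xy²z = ε · aa · abaa = aaabaa
- aaabaa reversed is aabaaa ≠ aaabaa, so it is not a palindrome and is not in L

The pumping lemma would require xy²z ∈ L, so this decomposition yields a contradiction.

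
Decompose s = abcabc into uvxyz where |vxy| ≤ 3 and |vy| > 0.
u='ab', v='c', x='a', y='b', z='c'

For s = abcabc with pumping length p = 3:

One valid decomposition:
- u = 'ab'
- v = 'c'
- x = 'a'
- y = 'b'
- z = 'c'

Verification:
- uvxyz = 'ab' + 'c' + 'a' + 'b' + 'c' = abcabc ✓
- |vxy| = |'cab'| = 3 ≤ 3 ✓
- |vy| = |'cb'| = 2 > 0 ✓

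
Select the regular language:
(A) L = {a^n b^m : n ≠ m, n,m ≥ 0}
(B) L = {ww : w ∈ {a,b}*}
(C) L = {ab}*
(C) {ab}*

(C) L = {ab}* is regular.

This can be recognized by a finite automaton (DFA/NFA).
Regular expressions like {ab}* define regular languages.

The other choices are not regular:
- {ww : w ∈ {a,b}*}: After pumping, the two halves no longer match
- {a^n b^m : n ≠ m, n,m ≥ 0}: After pumping a's, we can make n = m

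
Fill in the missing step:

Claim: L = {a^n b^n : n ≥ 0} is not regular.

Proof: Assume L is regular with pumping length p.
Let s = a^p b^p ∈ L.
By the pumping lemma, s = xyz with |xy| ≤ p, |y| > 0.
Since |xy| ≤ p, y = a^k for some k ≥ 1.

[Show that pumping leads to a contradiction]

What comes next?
Consider xy²z = a^(p+k) b^p.

Since k ≥ 1, we have p + k > p.
So xy²z has more a's than b's: (p+k) a's vs p b's.
This means xy²z ∉ L because a^n b^n requires equal counts.

This contradicts the pumping lemma which states xy²z ∈ L.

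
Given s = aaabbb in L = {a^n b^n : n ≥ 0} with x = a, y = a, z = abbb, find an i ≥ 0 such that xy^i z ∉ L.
i = 3

xy³z = a · aaa · abbb = aaaaabbb; aaaaabbb has 5 a's and 3 b's; 5 ≠ 3, so it is not in L.
(Other choices also work, e.g. i = 0, 2; only i = 1 is guaranteed to stay in L since xy¹z = s.)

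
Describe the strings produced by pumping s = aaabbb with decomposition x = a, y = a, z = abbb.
{xy^i z : i ≥ 0} = {a^(2+i) b^3 : i ≥ 0} = {aabbb, aaabbb, aaaabbb, ...}

With x = a, y = a, z = abbb: Starting with aaabbb and pumping the second 'a', we get strings with 2+i a's followed by 3 b's for i = 0, 1, 2, ...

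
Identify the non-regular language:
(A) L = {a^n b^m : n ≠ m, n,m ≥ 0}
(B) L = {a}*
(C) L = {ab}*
(A) {a^n b^m : n ≠ m, n,m ≥ 0}

(A) L = {a^n b^m : n ≠ m, n,m ≥ 0} is NOT regular.

The pumping lemma can be used to prove this:
After pumping a's, we can make n = m

The other languages are regular because they can be recognized by finite automata.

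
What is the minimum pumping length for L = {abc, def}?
p = 4

For a finite language L, the pumping lemma holds vacuously if p > max|s| for s ∈ L.

The longest string in L = {abc, def} has length 3.
If p = 4, then no string s ∈ L has |s| ≥ p, so the condition is vacuously true.

The minimum pumping length is p = 4.

Why no smaller p works: for any p ≤ 3, the longest string s ∈ L has |s| = 3 ≥ p, so it would
have to be pumpable; but pumping up (i = 2, 3, ...) produces ever longer strings, which cannot all lie in the
finite language L. So the pumping property fails for every p ≤ 3.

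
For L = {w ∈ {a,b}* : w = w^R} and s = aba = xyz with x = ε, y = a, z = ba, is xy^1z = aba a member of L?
Yes

xy¹z = ε · a · ba = aba.
aba reversed is aba, the same string, so it is a palindrome and is in L.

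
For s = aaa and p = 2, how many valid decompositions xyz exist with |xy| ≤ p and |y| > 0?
3

For s = 'aaa' with pumping length p = 2:

Constraints: |xy| ≤ 2, |y| > 0

Valid decompositions (|xy| ≤ p, |y| ≥ 1):
  • x='', y='a', z='aa'
  • x='a', y='a', z='a'
  • x='', y='aa', z='a'

Total count: 3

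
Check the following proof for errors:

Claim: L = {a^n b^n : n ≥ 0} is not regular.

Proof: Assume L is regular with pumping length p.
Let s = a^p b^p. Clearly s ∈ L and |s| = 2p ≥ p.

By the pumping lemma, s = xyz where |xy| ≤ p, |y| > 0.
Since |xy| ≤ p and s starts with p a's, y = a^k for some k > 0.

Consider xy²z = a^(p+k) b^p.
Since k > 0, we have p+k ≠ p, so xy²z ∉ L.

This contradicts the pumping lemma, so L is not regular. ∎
The proof is correct.

This proof is valid because:
1. The string s = a^p b^p is correctly in L
2. The decomposition analysis is correct: y must consist only of a's
3. The contradiction is valid: pumping increases a's but not b's
4. The conclusion follows logically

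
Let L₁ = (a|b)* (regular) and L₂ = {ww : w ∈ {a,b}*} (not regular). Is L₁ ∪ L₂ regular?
Yes — L₁ ∪ L₂ is regular.

{ww} ⊆ (a|b)*, so L₁ ∪ L₂ = (a|b)*, which is regular.

Note that the bare facts "L₁ regular, L₂ non-regular" do not settle the question by themselves: the closure of regular languages under ∪, ∩, complement and difference applies only when BOTH operands are regular. With a non-regular operand the result can come out regular or non-regular depending on the specific languages, so one has to work out L₁ ∪ L₂ for this particular pair, as above.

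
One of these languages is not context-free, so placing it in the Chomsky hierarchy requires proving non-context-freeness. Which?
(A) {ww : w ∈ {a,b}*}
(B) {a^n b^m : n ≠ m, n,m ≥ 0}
(A) {ww : w ∈ {a,b}*}

(A) {ww : w ∈ {a,b}*} requires the CFL pumping lemma.

- {a^n b^m : n ≠ m, n,m ≥ 0} is context-free (but not regular)
  • Can be shown non-regular with the regular pumping lemma
  • After pumping a's, we can make n = m

- {ww : w ∈ {a,b}*} is NOT context-free
  • Requires the CFL pumping lemma to prove
  • Cannot verify equality of two arbitrary substrings

The CFL pumping lemma is "stronger" in that it can prove non-membership
in the larger class of context-free languages.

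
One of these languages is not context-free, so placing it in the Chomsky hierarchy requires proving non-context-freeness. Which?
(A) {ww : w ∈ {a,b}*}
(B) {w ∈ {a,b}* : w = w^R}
(A) {ww : w ∈ {a,b}*}

(A) {ww : w ∈ {a,b}*} requires the CFL pumping lemma.

- {w ∈ {a,b}* : w = w^R} is context-free (but not regular)
  • Can be shown non-regular with the regular pumping lemma
  • After pumping, the string is no longer symmetric

- {ww : w ∈ {a,b}*} is NOT context-free
  • Requires the CFL pumping lemma to prove
  • Cannot verify equality of two arbitrary substrings

The CFL pumping lemma is "stronger" in that it can prove non-membership
in the larger class of context-free languages.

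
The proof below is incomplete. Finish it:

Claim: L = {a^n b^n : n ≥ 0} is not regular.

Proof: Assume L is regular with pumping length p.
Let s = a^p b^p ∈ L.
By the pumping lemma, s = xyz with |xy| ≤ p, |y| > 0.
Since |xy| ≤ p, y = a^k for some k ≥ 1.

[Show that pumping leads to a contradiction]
Consider xy²z = a^(p+k) b^p.

Since k ≥ 1, we have p + k > p.
So xy²z has more a's than b's: (p+k) a's vs p b's.
This means xy²z ∉ L because a^n b^n requires equal counts.

This contradicts the pumping lemma which states xy²z ∈ L.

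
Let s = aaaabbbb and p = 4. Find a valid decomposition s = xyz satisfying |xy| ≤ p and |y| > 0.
x = '', y = 'aaa', z = 'abbbb'

For s = aaaabbbb and p = 4, one valid decomposition is:
- x = '' (length 0)
- y = 'aaa' (length 3)
- z = 'abbbb' (length 5)

Verification:
- xyz = '' + 'aaa' + 'abbbb' = aaaabbbb ✓
- |xy| = 3 ≤ 4 ✓
- |y| = 3 > 0 ✓

All pumping lemma constraints are satisfied.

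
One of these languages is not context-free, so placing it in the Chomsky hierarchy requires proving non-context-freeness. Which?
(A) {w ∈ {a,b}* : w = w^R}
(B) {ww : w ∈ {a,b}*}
(B) {ww : w ∈ {a,b}*}

(B) {ww : w ∈ {a,b}*} requires the CFL pumping lemma.

- {w ∈ {a,b}* : w = w^R} is context-free (but not regular)
  • Can be shown non-regular with the regular pumping lemma
  • After pumping, the string is no longer symmetric

- {ww : w ∈ {a,b}*} is NOT context-free
  • Requires the CFL pumping lemma to prove
  • Even a PDA cannot compare two arbitrary halves symbol by symbol; CFL pumping on a^p b^p a^p b^p fails

The CFL pumping lemma is "stronger" in that it can prove non-membership
in the larger class of context-free languages.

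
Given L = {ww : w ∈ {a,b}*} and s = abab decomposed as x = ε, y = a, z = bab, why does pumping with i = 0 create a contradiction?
xy⁰z = bab ∉ L

Pumping with i = 0 replaces y = a by y⁰ = ε:
- Original: s = xyz = abab; abab splits into halves ab · ab, which are equal, so it is in L (w = ab)
- Pumped: xy⁰z = ε · ε · bab = bab
- bab has odd length 3, so it cannot be written as ww and is not in L

The pumping lemma would require xy⁰z ∈ L, so this decomposition yields a contradiction.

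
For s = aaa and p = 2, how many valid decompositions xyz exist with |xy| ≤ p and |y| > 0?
3

For s = 'aaa' with pumping length p = 2:

Constraints: |xy| ≤ 2, |y| > 0

Valid decompositions (|xy| ≤ p, |y| ≥ 1):
  • x='', y='a', z='aa'
  • x='a', y='a', z='a'
  • x='', y='aa', z='a'

Total count: 3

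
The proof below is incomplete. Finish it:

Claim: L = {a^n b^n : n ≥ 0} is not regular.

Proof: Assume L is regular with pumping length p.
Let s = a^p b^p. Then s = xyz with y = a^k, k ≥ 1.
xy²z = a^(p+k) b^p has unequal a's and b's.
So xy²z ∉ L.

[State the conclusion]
This contradicts the pumping lemma for regular languages,
which guarantees xy^i z ∈ L for all i ≥ 0.

Since our assumption that L is regular leads to a contradiction,
we conclude that L = {a^n b^n : n ≥ 0} is NOT regular. ∎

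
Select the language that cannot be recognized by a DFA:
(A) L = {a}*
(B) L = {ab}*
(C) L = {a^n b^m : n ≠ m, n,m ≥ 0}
(C) {a^n b^m : n ≠ m, n,m ≥ 0}

(C) L = {a^n b^m : n ≠ m, n,m ≥ 0} is NOT regular.

The pumping lemma can be used to prove this:
After pumping a's, we can make n = m

The other languages are regular because they can be recognized by finite automata.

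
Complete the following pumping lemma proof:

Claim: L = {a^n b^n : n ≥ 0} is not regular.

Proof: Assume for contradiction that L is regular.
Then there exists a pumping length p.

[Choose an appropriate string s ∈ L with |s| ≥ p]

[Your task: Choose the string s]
s = a^p b^p

This string is in L (has equal a's and b's) and has length 2p ≥ p.
Any decomposition xyz with |xy| ≤ p means y consists only of a's,
so pumping will unbalance the counts.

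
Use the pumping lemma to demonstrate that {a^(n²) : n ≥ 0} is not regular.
Assume for contradiction that L is regular, and let p ≥ 1 be the pumping length given by the pumping lemma.
Choose s = a^(p²). Then s ∈ L and |s| = p² ≥ p.
By the pumping lemma, s = xyz for some x, y, z with |xy| ≤ p, |y| ≥ 1, and xy^i z ∈ L for every i ≥ 0.
Here y = a^k for some k with 1 ≤ k ≤ |xy| ≤ p.

Take i = 2: |xy²z| = p² + k.
Now p² < p² + k ≤ p² + p < p² + 2p + 1 = (p + 1)².
So |xy²z| lies strictly between the consecutive squares p² and (p + 1)², hence is not a perfect square, and xy²z ∉ L.

This contradicts the pumping lemma, which requires xy^i z ∈ L for all i ≥ 0.
Hence L = {a^(n²) : n ≥ 0} is not regular. ∎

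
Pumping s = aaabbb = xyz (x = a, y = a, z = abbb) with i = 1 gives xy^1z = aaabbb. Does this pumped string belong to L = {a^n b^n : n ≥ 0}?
Yes

xy¹z = a · a · abbb = aaabbb.
aaabbb = a^3 b^3 has equal counts (3 = 3), so it is in L.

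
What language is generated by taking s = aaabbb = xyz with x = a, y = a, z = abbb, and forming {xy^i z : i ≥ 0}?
{xy^i z : i ≥ 0} = {a^(2+i) b^3 : i ≥ 0} = {aabbb, aaabbb, aaaabbb, ...}

With x = a, y = a, z = abbb: Starting with aaabbb and pumping the second 'a', we get strings with 2+i a's followed by 3 b's for i = 0, 1, 2, ...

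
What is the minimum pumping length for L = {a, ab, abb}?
p = 4

For a finite language L, the pumping lemma holds vacuously if p > max|s| for s ∈ L.

The longest string in L = {a, ab, abb} has length 3.
If p = 4, then no string s ∈ L has |s| ≥ p, so the condition is vacuously true.

The minimum pumping length is p = 4.

Why no smaller p works: for any p ≤ 3, the longest string s ∈ L has |s| = 3 ≥ p, so it would
have to be pumpable; but pumping up (i = 2, 3, ...) produces ever longer strings, which cannot all lie in the
finite language L. So the pumping property fails for every p ≤ 3.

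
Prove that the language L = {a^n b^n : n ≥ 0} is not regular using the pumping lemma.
Assume for contradiction that L is regular, and let p ≥ 1 be the pumping length given by the pumping lemma.
Choose s = a^p b^p. Then s ∈ L and |s| = 2p ≥ p.
By the pumping lemma, s = xyz for some x, y, z with |xy| ≤ p, |y| ≥ 1, and xy^i z ∈ L for every i ≥ 0.
Since |xy| ≤ p and the first p symbols of s are all a's, we must have y = a^k for some k with 1 ≤ k ≤ p.

Take i = 2: xy²z = a^(p + k) b^p.
This string has p + k a's but p b's, and p + k > p because k ≥ 1. So xy²z ∉ L.

This contradicts the pumping lemma, which requires xy^i z ∈ L for all i ≥ 0.
Hence L = {a^n b^n : n ≥ 0} is not regular. ∎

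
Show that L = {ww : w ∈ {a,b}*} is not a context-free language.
Assume for contradiction that L is context-free, and let p ≥ 1 be the pumping length given by the pumping lemma for CFLs.
Choose s = a^p b^p a^p b^p. Then s ∈ L (take w = a^p b^p) and |s| = 4p ≥ p.
By the CFL pumping lemma, s = uvxyz for some u, v, x, y, z with |vxy| ≤ p, |vy| ≥ 1, and uv^i xy^i z ∈ L for every i ≥ 0.

Write s as four blocks A₁ B₁ A₂ B₂ with A₁ = A₂ = a^p and B₁ = B₂ = b^p. Since |vxy| ≤ p, the window vxy lies inside at most two adjacent blocks. Take i = 0 and let t = uxz, so |t| = 4p − |vy| with 1 ≤ |vy| ≤ p. If |t| is odd, t ∉ L immediately, so assume |vy| is even (hence |vy| ≥ 2) and |t|/2 = 2p − |vy|/2, which satisfies p ≤ |t|/2 ≤ 2p − 1.

Case 1 (vxy inside A₁B₁): t = a^(p−j) b^(p−l) a^p b^p with j + l = |vy|. The second half of t has length < 2p, so it is a suffix of the trailing a^p b^p and ends in b; the first half is a^(p−j) b^(p−l) a^((j+l)/2), which ends in a because (j+l)/2 ≥ 1. The halves differ, so t ∉ L.

Case 2 (vxy inside B₁A₂, straddling the middle): t = a^p b^(p−j) a^(p−l) b^p with j + l = |vy|. If t = ww, then w is a prefix of t of length ≥ p, so w begins with a^p; and w is a suffix of t of length ≥ p, so w ends with b^p. That forces |w| ≥ 2p, contradicting |w| = |t|/2 ≤ 2p − 1. So t ∉ L.

Case 3 (vxy inside A₂B₂): t = a^p b^p a^(p−j) b^(p−l) with j + l = |vy|. The first half of t is a prefix of a^p b^p, so it begins with a; the second half is b^((j+l)/2) a^(p−j) b^(p−l), which begins with b. The halves differ, so t ∉ L.

In every case uv⁰xy⁰z = uxz ∉ L.

This contradicts the CFL pumping lemma, which requires uv^i xy^i z ∈ L for all i ≥ 0.
Hence L = {ww : w ∈ {a,b}*} is not context-free. ∎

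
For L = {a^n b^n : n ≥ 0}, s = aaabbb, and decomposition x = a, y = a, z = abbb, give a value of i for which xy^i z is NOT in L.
i = 0

xy⁰z = a · ε · abbb = aabbb; aabbb has 2 a's and 3 b's; 2 ≠ 3, so it is not in L.
(Other choices also work, e.g. i = 2, 3; only i = 1 is guaranteed to stay in L since xy¹z = s.)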